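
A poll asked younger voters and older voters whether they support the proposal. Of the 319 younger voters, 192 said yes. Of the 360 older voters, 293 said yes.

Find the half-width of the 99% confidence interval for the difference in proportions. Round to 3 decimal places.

p̂₁ = 192/319 = 0.6019 and p̂₂ = 293/360 = 0.8139.
SE₁ = √(p̂₁(1−p̂₁)/n₁) = √(0.6019·0.3981/319) = 0.02741; SE₂ = √(0.8139·0.1861/360) = 0.02051.
Independent samples: SE of the difference = √(SE₁² + SE₂²) = √(0.0007513081 + 0.0004206601) = 0.03423.
z* for 99% confidence is 2.576, so the margin of error is 2.576 × 0.03423 = 0.08818.

0.088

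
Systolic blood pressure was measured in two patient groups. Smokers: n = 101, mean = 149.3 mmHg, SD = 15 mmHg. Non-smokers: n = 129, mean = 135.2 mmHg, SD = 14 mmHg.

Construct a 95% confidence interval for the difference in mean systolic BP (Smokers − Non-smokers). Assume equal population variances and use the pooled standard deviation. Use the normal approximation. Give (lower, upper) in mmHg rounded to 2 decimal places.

(10.34, 17.86)

s_p = √[((n₁−1)s₁² + (n₂−1)s₂²)/(n₁+n₂−2)] = √[(100·15² + 128·14²)/228] = 14.4471.
SE = 14.4471·√(1/101 + 1/129) = 1.9195.
With z* = 1.960, margin = 1.960 × 1.9195 = 3.7622.
x̄₁ − x̄₂ = 149.3 − 135.2 = 14.1000; interval 14.1000 ± 3.7622 = (10.34, 17.86).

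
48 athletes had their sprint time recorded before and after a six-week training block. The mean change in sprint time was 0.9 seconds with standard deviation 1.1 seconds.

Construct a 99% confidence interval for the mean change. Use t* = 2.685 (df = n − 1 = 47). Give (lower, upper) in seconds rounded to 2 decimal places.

This is a matched-pairs design, so SE = s_d/√n = 1.1/√48 = 0.1588.
Margin = 2.685 × 0.1588 = 0.4264; the interval is 0.9 ± 0.4264 = (0.47, 1.33).

(0.47, 1.33)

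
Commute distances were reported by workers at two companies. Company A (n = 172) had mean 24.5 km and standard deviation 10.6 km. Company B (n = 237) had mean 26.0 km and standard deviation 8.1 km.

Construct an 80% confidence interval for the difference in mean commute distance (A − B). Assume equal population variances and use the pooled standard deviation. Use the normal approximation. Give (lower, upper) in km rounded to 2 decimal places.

(-2.69, -0.31)

s_p = √[((n₁−1)s₁² + (n₂−1)s₂²)/(n₁+n₂−2)] = √[(171·10.6² + 236·8.1²)/407] = 9.2332.
SE = 9.2332·√(1/172 + 1/237) = 0.9249.
With z* = 1.282, margin = 1.282 × 0.9249 = 1.1857.
x̄₁ − x̄₂ = 24.5 − 26.0 = -1.5000; interval -1.5000 ± 1.1857 = (-2.69, -0.31).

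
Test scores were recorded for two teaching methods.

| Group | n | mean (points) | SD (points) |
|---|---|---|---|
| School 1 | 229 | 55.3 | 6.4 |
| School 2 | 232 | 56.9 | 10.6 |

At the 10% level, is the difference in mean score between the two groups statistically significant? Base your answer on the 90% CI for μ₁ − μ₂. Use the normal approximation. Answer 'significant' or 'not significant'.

significant

SE₁ = s₁/√n₁ = 6.4/√229 = 0.4229; SE₂ = 10.6/√232 = 0.6959.
Independent samples, unequal variances: SE_diff = √(SE₁² + SE₂²) = √(0.17884441 + 0.48427681) = 0.8143.
z* = 1.645, so margin of error = 1.645 × 0.8143 = 1.3395.
Difference in means = 55.3 − 56.9 = -1.6000.
-1.6000 ± 1.3395 → (-2.9395, -0.2605).
The interval (-2.9395, -0.2605) does not contain 0, so the difference is significant.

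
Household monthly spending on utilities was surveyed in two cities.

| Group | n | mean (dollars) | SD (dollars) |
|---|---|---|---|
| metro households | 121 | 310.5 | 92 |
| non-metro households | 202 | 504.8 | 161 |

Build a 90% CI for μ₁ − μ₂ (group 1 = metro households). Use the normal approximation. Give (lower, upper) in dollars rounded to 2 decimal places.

Standard errors of each mean: 92/√121 = 8.3636 and 161/√202 = 11.3279.
SE(x̄₁ − x̄₂) = √(8.3636² + 11.3279²) = 14.0809 for independent samples with unequal variances.
With z* = 1.645, the margin is 1.645 × 14.0809 = 23.1631.
x̄₁ − x̄₂ = 310.5 − 504.8 = -194.3000; the interval is -194.3000 ± 23.1631 = (-217.46, -171.14).

(-217.46, -171.14)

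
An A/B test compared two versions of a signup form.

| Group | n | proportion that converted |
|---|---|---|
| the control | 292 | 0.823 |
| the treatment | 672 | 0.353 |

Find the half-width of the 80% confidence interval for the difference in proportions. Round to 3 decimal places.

0.037

SE₁ = √(p̂₁(1−p̂₁)/n₁) = √(0.8230·0.1770/292) = 0.02234; SE₂ = √(0.3530·0.6470/672) = 0.01844.
Independent samples: SE of the difference = √(SE₁² + SE₂²) = √(0.0004990756 + 0.0003400336) = 0.02897.
z* for 80% confidence is 1.282, so the margin of error is 1.282 × 0.02897 = 0.03714.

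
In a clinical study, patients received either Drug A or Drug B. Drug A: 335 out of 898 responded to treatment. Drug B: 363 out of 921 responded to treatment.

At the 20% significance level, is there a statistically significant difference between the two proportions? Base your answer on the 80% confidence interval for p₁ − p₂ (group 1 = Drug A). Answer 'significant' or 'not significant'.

Sample proportions: 335/898 = 0.3731, 363/921 = 0.3941.
Each SE is √(p̂(1−p̂)/n): √(0.3731·0.6269/898) = 0.01614 and √(0.3941·0.6059/921) = 0.01610.
SE(p̂₁ − p̂₂) = √(SE₁² + SE₂²) = √(0.0002604996 + 0.00025921) = 0.02280, since the two samples are independent.
At 80% confidence z* = 1.282; margin = 1.282 × 0.02280 = 0.02923.
The difference is 0.3731 − 0.3941 = -0.0210, so the interval is -0.0210 ± 0.02923 = (-0.05023, 0.00823).
The interval (-0.05023, 0.00823) contains 0, so the difference is not significant.

not significant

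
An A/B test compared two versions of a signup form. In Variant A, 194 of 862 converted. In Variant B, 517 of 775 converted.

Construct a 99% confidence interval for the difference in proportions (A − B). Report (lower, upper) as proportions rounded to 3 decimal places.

p̂₁ = 194/862 = 0.2251 and p̂₂ = 517/775 = 0.6671.
SE₁ = √(p̂₁(1−p̂₁)/n₁) = √(0.2251·0.7749/862) = 0.01423; SE₂ = √(0.6671·0.3329/775) = 0.01693.
Independent samples: SE of the difference = √(SE₁² + SE₂²) = √(0.0002024929 + 0.0002866249) = 0.02212.
z* for 99% confidence is 2.576, so the margin of error is 2.576 × 0.02212 = 0.05698.
Point estimate p̂₁ − p̂₂ = 0.2251 − 0.6671 = -0.4420.
-0.4420 ± 0.05698 → (-0.499, -0.385).

(-0.499, -0.385)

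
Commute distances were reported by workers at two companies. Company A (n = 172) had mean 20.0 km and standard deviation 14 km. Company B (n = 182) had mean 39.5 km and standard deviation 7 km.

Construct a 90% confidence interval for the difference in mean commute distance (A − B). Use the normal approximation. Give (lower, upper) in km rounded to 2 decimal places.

Standard errors of each mean: 14/√172 = 1.0675 and 7/√182 = 0.5189.
SE(x̄₁ − x̄₂) = √(1.0675² + 0.5189²) = 1.1869 for independent samples with unequal variances.
With z* = 1.645, the margin is 1.645 × 1.1869 = 1.9525.
x̄₁ − x̄₂ = 20.0 − 39.5 = -19.5000; the interval is -19.5000 ± 1.9525 = (-21.45, -17.55).

(-21.45, -17.55)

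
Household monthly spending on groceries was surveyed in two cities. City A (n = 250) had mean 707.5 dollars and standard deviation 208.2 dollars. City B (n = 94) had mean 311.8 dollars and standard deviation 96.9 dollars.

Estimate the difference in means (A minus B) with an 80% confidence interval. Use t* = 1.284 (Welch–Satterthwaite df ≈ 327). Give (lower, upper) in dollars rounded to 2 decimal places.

(374.47, 416.93)

SE₁ = s₁/√n₁ = 208.2/√250 = 13.1677; SE₂ = 96.9/√94 = 9.9945.
Independent samples, unequal variances: SE_diff = √(SE₁² + SE₂²) = √(173.38832329 + 99.89003025) = 16.5311.
t* = 1.284, so margin of error = 1.284 × 16.5311 = 21.2259.
Difference in means = 707.5 − 311.8 = 395.7000.
395.7000 ± 21.2259 → (374.47, 416.93).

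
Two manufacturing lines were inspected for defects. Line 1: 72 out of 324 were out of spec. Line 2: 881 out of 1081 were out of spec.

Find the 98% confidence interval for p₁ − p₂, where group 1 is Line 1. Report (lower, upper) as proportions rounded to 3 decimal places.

(-0.653, -0.532)

p̂₁ = 72/324 = 0.2222 and p̂₂ = 881/1081 = 0.8150.
SE₁ = √(p̂₁(1−p̂₁)/n₁) = √(0.2222·0.7778/324) = 0.02310; SE₂ = √(0.8150·0.1850/1081) = 0.01181.
Independent samples: SE of the difference = √(SE₁² + SE₂²) = √(0.00053361 + 0.0001394761) = 0.02594.
z* for 98% confidence is 2.326, so the margin of error is 2.326 × 0.02594 = 0.06034.
Point estimate p̂₁ − p̂₂ = 0.2222 − 0.8150 = -0.5928.
-0.5928 ± 0.06034 → (-0.653, -0.532).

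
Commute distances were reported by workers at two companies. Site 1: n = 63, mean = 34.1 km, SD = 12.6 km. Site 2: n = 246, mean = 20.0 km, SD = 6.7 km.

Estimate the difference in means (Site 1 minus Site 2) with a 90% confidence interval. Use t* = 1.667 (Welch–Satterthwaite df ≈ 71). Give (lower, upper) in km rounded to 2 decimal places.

(11.36, 16.84)

Per-group SEs: s₁/√n₁ = 12.6/√63 = 1.5875, s₂/√n₂ = 6.7/√246 = 0.4272.
Unpooled SE of the difference: √(2.52015625 + 0.18249984) = 1.6440.
Margin of error = t* · SE = 1.667 × 1.6440 = 2.7405.
x̄₁ − x̄₂ = 34.1 − 20.0 = 14.1000.
CI: 14.1000 ± 2.7405 = (11.36, 16.84).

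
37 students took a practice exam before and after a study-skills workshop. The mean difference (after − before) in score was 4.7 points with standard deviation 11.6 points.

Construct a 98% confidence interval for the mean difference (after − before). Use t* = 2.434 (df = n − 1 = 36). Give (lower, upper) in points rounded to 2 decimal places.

(0.06, 9.34)

Paired design: SE = s_d/√n = 11.6/√37 = 1.9070.
t* = 2.434; margin of error = 2.434 × 1.9070 = 4.6416.
4.7 ± 4.6416 → (0.06, 9.34).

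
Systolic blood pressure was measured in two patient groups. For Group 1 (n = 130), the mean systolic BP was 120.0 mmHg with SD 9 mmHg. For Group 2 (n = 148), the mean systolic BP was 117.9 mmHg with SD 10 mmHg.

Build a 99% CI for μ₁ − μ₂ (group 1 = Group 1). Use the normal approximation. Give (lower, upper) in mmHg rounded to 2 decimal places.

Per-group SEs: s₁/√n₁ = 9/√130 = 0.7894, s₂/√n₂ = 10/√148 = 0.8220.
Unpooled SE of the difference: √(0.62315236 + 0.675684) = 1.1397.
Margin of error = z* · SE = 2.576 × 1.1397 = 2.9359.
x̄₁ − x̄₂ = 120.0 − 117.9 = 2.1000.
CI: 2.1000 ± 2.9359 = (-0.84, 5.04).

(-0.84, 5.04)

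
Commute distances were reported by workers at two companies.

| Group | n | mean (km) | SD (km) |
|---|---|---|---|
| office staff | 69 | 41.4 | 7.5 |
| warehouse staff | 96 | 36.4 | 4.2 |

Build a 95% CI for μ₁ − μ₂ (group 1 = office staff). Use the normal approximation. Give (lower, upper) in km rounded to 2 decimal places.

Standard errors of each mean: 7.5/√69 = 0.9029 and 4.2/√96 = 0.4287.
SE(x̄₁ − x̄₂) = √(0.9029² + 0.4287²) = 0.9995 for independent samples with unequal variances.
With z* = 1.960, the margin is 1.960 × 0.9995 = 1.9590.
x̄₁ − x̄₂ = 41.4 − 36.4 = 5.0000; the interval is 5.0000 ± 1.9590 = (3.04, 6.96).

(3.04, 6.96)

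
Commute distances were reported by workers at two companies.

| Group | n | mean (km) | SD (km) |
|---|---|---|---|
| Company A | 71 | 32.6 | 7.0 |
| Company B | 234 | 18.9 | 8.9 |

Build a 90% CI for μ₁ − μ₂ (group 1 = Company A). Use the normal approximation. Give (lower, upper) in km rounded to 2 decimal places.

(12.03, 15.37)

Standard errors of each mean: 7.0/√71 = 0.8307 and 8.9/√234 = 0.5818.
SE(x̄₁ − x̄₂) = √(0.8307² + 0.5818²) = 1.0142 for independent samples with unequal variances.
With z* = 1.645, the margin is 1.645 × 1.0142 = 1.6684.
x̄₁ − x̄₂ = 32.6 − 18.9 = 13.7000; the interval is 13.7000 ± 1.6684 = (12.03, 15.37).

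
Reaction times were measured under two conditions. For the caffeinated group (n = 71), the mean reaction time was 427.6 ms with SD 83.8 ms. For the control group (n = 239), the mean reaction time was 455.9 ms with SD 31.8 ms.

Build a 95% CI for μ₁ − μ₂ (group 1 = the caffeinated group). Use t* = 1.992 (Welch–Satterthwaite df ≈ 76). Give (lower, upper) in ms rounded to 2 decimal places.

(-48.53, -8.07)

Per-group SEs: s₁/√n₁ = 83.8/√71 = 9.9452, s₂/√n₂ = 31.8/√239 = 2.0570.
Unpooled SE of the difference: √(98.90700304 + 4.231249) = 10.1557.
Margin of error = t* · SE = 1.992 × 10.1557 = 20.2302.
x̄₁ − x̄₂ = 427.6 − 455.9 = -28.3000.
CI: -28.3000 ± 20.2302 = (-48.53, -8.07).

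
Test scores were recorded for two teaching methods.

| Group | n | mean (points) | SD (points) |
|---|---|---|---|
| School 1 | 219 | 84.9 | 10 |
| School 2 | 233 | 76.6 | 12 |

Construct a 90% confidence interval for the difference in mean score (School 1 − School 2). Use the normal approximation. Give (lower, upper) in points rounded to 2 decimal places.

(6.59, 10.01)

Per-group SEs: s₁/√n₁ = 10/√219 = 0.6757, s₂/√n₂ = 12/√233 = 0.7861.
Unpooled SE of the difference: √(0.45657049 + 0.61795321) = 1.0366.
Margin of error = z* · SE = 1.645 × 1.0366 = 1.7052.
x̄₁ − x̄₂ = 84.9 − 76.6 = 8.3000.
CI: 8.3000 ± 1.7052 = (6.59, 10.01).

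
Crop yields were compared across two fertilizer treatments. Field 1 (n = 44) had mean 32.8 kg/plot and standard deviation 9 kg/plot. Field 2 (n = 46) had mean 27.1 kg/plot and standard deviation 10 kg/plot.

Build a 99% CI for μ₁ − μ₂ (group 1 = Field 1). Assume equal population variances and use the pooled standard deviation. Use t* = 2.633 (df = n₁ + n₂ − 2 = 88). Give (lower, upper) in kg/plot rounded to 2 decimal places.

(0.41, 10.99)

s_p = √[((n₁−1)s₁² + (n₂−1)s₂²)/(n₁+n₂−2)] = √[(43·9² + 45·10²)/88] = 9.5245.
SE = 9.5245·√(1/44 + 1/46) = 2.0084.
With t* = 2.633, margin = 2.633 × 2.0084 = 5.2881.
x̄₁ − x̄₂ = 32.8 − 27.1 = 5.7000; interval 5.7000 ± 5.2881 = (0.41, 10.99).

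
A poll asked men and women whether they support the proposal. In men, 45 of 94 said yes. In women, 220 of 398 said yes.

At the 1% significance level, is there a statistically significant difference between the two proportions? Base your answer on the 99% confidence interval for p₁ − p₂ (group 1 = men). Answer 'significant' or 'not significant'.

not significant

Sample proportions: 45/94 = 0.4787, 220/398 = 0.5528.
Each SE is √(p̂(1−p̂)/n): √(0.4787·0.5213/94) = 0.05152 and √(0.5528·0.4472/398) = 0.02492.
SE(p̂₁ − p̂₂) = √(SE₁² + SE₂²) = √(0.0026543104 + 0.0006210064) = 0.05723, since the two samples are independent.
At 99% confidence z* = 2.576; margin = 2.576 × 0.05723 = 0.14742.
The difference is 0.4787 − 0.5528 = -0.0741, so the interval is -0.0741 ± 0.14742 = (-0.22152, 0.07332).
The interval (-0.22152, 0.07332) contains 0, so the difference is not significant.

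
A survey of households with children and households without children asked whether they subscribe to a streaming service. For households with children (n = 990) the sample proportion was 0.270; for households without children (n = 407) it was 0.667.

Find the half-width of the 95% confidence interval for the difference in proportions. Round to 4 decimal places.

0.0535

The two standard errors are √(0.2700×0.7300/990) = 0.01411 and √(0.6670×0.3330/407) = 0.02336.
Because the samples are independent, SE_diff = √(0.01411² + 0.02336²) = 0.02729.
Using z* = 1.960 for 95%, ME = 1.960 × 0.02729 = 0.05349.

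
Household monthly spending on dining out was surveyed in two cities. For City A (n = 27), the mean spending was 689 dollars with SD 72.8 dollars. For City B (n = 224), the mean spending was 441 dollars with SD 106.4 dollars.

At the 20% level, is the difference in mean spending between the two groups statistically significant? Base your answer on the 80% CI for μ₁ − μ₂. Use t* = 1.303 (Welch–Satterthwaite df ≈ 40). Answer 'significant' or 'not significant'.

significant

SE₁ = s₁/√n₁ = 72.8/√27 = 14.0104; SE₂ = 106.4/√224 = 7.1091.
Independent samples, unequal variances: SE_diff = √(SE₁² + SE₂²) = √(196.29130816 + 50.53930281) = 15.7108.
t* = 1.303, so margin of error = 1.303 × 15.7108 = 20.4712.
Difference in means = 689 − 441 = 248.0000.
248.0000 ± 20.4712 → (227.5288, 268.4712).
The interval (227.5288, 268.4712) does not contain 0, so the difference is significant.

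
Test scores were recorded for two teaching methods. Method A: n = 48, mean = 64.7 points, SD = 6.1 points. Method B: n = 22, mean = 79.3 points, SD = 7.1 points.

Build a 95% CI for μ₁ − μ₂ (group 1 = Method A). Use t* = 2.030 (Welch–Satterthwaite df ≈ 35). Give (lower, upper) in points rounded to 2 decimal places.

SE₁ = s₁/√n₁ = 6.1/√48 = 0.8805; SE₂ = 7.1/√22 = 1.5137.
Independent samples, unequal variances: SE_diff = √(SE₁² + SE₂²) = √(0.77528025 + 2.29128769) = 1.7512.
t* = 2.030, so margin of error = 2.030 × 1.7512 = 3.5549.
Difference in means = 64.7 − 79.3 = -14.6000.
-14.6000 ± 3.5549 → (-18.15, -11.05).

(-18.15, -11.05)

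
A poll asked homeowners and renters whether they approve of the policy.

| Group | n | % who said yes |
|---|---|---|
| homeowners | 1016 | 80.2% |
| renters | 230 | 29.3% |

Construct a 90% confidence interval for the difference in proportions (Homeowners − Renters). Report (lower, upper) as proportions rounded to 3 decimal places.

(0.456, 0.562)

The two standard errors are √(0.8020×0.1980/1016) = 0.01250 and √(0.2930×0.7070/230) = 0.03001.
Because the samples are independent, SE_diff = √(0.01250² + 0.03001²) = 0.03251.
Using z* = 1.645 for 90%, ME = 1.645 × 0.03251 = 0.05348.
p̂₁ − p̂₂ = 0.5090; interval 0.5090 ± 0.05348 gives (0.456, 0.562).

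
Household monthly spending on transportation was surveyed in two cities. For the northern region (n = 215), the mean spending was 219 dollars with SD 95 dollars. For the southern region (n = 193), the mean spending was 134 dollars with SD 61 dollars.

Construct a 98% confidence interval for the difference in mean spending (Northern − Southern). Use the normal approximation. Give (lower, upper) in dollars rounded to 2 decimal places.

Per-group SEs: s₁/√n₁ = 95/√215 = 6.4789, s₂/√n₂ = 61/√193 = 4.3909.
Unpooled SE of the difference: √(41.97614521 + 19.28000281) = 7.8266.
Margin of error = z* · SE = 2.326 × 7.8266 = 18.2047.
x̄₁ − x̄₂ = 219 − 134 = 85.0000.
CI: 85.0000 ± 18.2047 = (66.80, 103.20).

(66.80, 103.20)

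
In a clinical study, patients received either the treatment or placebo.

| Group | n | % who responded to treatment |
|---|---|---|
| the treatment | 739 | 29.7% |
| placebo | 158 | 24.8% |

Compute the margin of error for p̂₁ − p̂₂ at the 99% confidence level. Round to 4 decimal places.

0.0985

Each SE is √(p̂(1−p̂)/n): √(0.2970·0.7030/739) = 0.01681 and √(0.2480·0.7520/158) = 0.03436.
SE(p̂₁ − p̂₂) = √(SE₁² + SE₂²) = √(0.0002825761 + 0.0011806096) = 0.03825, since the two samples are independent.
At 99% confidence z* = 2.576; margin = 2.576 × 0.03825 = 0.09853.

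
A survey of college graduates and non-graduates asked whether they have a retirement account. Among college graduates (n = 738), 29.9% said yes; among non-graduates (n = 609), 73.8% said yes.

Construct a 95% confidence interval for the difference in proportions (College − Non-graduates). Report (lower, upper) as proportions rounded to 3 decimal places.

(-0.487, -0.391)

Each SE is √(p̂(1−p̂)/n): √(0.2990·0.7010/738) = 0.01685 and √(0.7380·0.2620/609) = 0.01782.
SE(p̂₁ − p̂₂) = √(SE₁² + SE₂²) = √(0.0002839225 + 0.0003175524) = 0.02452, since the two samples are independent.
At 95% confidence z* = 1.960; margin = 1.960 × 0.02452 = 0.04806.
The difference is 0.2990 − 0.7380 = -0.4390, so the interval is -0.4390 ± 0.04806 = (-0.487, -0.391).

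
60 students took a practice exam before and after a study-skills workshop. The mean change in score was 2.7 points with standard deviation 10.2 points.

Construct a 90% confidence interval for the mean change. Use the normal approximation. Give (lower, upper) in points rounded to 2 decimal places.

(0.53, 4.87)

Paired design: SE = s_d/√n = 10.2/√60 = 1.3168.
z* = 1.645; margin of error = 1.645 × 1.3168 = 2.1661.
2.7 ± 2.1661 → (0.53, 4.87).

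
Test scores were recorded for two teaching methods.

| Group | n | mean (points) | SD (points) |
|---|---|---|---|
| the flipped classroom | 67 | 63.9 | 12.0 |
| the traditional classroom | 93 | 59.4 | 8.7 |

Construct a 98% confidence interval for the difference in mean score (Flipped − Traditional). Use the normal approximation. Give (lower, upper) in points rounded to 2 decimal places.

Per-group SEs: s₁/√n₁ = 12.0/√67 = 1.4660, s₂/√n₂ = 8.7/√93 = 0.9021.
Unpooled SE of the difference: √(2.149156 + 0.81378441) = 1.7213.
Margin of error = z* · SE = 2.326 × 1.7213 = 4.0037.
x̄₁ − x̄₂ = 63.9 − 59.4 = 4.5000.
CI: 4.5000 ± 4.0037 = (0.50, 8.50).

(0.50, 8.50)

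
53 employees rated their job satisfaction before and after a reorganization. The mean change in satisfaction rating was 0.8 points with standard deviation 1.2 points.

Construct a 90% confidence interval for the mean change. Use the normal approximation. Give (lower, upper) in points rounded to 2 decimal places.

(0.53, 1.07)

Paired design: SE = s_d/√n = 1.2/√53 = 0.1648.
z* = 1.645; margin of error = 1.645 × 0.1648 = 0.2711.
0.8 ± 0.2711 → (0.53, 1.07).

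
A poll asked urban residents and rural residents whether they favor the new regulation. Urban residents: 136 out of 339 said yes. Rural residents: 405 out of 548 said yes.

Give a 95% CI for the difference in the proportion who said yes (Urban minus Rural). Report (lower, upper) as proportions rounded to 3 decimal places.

(-0.402, -0.274)

Sample proportions: 136/339 = 0.4012, 405/548 = 0.7391.
Each SE is √(p̂(1−p̂)/n): √(0.4012·0.5988/339) = 0.02662 and √(0.7391·0.2609/548) = 0.01876.
SE(p̂₁ − p̂₂) = √(SE₁² + SE₂²) = √(0.0007086244 + 0.0003519376) = 0.03257, since the two samples are independent.
At 95% confidence z* = 1.960; margin = 1.960 × 0.03257 = 0.06384.
The difference is 0.4012 − 0.7391 = -0.3379, so the interval is -0.3379 ± 0.06384 = (-0.402, -0.274).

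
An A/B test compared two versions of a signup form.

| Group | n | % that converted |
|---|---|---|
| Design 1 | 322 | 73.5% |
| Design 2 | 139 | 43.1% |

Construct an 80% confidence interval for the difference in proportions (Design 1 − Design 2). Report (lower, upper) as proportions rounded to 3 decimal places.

(0.242, 0.366)

The two standard errors are √(0.7350×0.2650/322) = 0.02459 and √(0.4310×0.5690/139) = 0.04200.
Because the samples are independent, SE_diff = √(0.02459² + 0.04200²) = 0.04867.
Using z* = 1.282 for 80%, ME = 1.282 × 0.04867 = 0.06239.
p̂₁ − p̂₂ = 0.3040; interval 0.3040 ± 0.06239 gives (0.242, 0.366).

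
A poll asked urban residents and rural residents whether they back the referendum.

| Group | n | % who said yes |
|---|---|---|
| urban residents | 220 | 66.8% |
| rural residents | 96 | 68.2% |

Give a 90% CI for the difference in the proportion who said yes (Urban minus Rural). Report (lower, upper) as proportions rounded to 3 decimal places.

SE₁ = √(p̂₁(1−p̂₁)/n₁) = √(0.6680·0.3320/220) = 0.03175; SE₂ = √(0.6820·0.3180/96) = 0.04753.
Independent samples: SE of the difference = √(SE₁² + SE₂²) = √(0.0010080625 + 0.0022591009) = 0.05716.
z* for 90% confidence is 1.645, so the margin of error is 1.645 × 0.05716 = 0.09403.
Point estimate p̂₁ − p̂₂ = 0.6680 − 0.6820 = -0.0140.
-0.0140 ± 0.09403 → (-0.108, 0.080).

(-0.108, 0.080)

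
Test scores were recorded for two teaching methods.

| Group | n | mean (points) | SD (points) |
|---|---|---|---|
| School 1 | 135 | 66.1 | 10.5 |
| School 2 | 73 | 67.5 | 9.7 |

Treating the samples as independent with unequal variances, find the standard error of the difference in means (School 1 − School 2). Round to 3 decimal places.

Per-group SEs: s₁/√n₁ = 10.5/√135 = 0.9037, s₂/√n₂ = 9.7/√73 = 1.1353.
Unpooled SE of the difference: √(0.81667369 + 1.28890609) = 1.4511.

1.451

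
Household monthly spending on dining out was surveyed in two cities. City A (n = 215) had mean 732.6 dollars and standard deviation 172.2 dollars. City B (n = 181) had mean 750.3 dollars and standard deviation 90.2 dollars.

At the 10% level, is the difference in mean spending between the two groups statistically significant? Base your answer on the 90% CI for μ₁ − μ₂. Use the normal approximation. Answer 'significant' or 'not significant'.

not significant

Standard errors of each mean: 172.2/√215 = 11.7439 and 90.2/√181 = 6.7045.
SE(x̄₁ − x̄₂) = √(11.7439² + 6.7045²) = 13.5229 for independent samples with unequal variances.
With z* = 1.645, the margin is 1.645 × 13.5229 = 22.2452.
x̄₁ − x̄₂ = 732.6 − 750.3 = -17.7000; the interval is -17.7000 ± 22.2452 = (-39.9452, 4.5452).
The interval (-39.9452, 4.5452) contains 0, so the difference is not significant.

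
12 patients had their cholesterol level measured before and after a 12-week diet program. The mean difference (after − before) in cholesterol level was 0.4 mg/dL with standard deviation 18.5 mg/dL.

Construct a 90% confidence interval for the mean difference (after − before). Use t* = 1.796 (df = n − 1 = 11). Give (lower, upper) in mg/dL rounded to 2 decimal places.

Paired design: SE = s_d/√n = 18.5/√12 = 5.3405.
t* = 1.796; margin of error = 1.796 × 5.3405 = 9.5915.
0.4 ± 9.5915 → (-9.19, 9.99).

(-9.19, 9.99)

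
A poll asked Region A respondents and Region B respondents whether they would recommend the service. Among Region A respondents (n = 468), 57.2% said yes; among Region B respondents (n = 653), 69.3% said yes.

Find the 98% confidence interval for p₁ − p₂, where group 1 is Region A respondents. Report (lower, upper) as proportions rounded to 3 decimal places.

SE₁ = √(p̂₁(1−p̂₁)/n₁) = √(0.5720·0.4280/468) = 0.02287; SE₂ = √(0.6930·0.3070/653) = 0.01805.
Independent samples: SE of the difference = √(SE₁² + SE₂²) = √(0.0005230369 + 0.0003258025) = 0.02913.
z* for 98% confidence is 2.326, so the margin of error is 2.326 × 0.02913 = 0.06776.
Point estimate p̂₁ − p̂₂ = 0.5720 − 0.6930 = -0.1210.
-0.1210 ± 0.06776 → (-0.189, -0.053).

(-0.189, -0.053)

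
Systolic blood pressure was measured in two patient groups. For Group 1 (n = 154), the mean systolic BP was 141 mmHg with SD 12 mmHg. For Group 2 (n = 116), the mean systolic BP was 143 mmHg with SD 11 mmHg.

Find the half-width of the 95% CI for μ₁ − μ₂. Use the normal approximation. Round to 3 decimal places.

2.757

Standard errors of each mean: 12/√154 = 0.9670 and 11/√116 = 1.0213.
SE(x̄₁ − x̄₂) = √(0.9670² + 1.0213²) = 1.4065 for independent samples with unequal variances.
With z* = 1.960, the margin is 1.960 × 1.4065 = 2.7567.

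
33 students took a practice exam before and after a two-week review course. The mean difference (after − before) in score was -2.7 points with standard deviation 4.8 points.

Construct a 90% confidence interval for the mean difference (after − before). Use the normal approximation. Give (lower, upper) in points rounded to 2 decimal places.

Paired design: SE = s_d/√n = 4.8/√33 = 0.8356.
z* = 1.645; margin of error = 1.645 × 0.8356 = 1.3746.
-2.7 ± 1.3746 → (-4.07, -1.33).

(-4.07, -1.33)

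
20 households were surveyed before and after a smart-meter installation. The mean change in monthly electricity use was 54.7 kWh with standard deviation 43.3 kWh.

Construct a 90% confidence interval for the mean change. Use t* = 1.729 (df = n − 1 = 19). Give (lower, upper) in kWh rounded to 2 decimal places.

(37.96, 71.44)

Paired design: SE = s_d/√n = 43.3/√20 = 9.6822.
t* = 1.729; margin of error = 1.729 × 9.6822 = 16.7405.
54.7 ± 16.7405 → (37.96, 71.44).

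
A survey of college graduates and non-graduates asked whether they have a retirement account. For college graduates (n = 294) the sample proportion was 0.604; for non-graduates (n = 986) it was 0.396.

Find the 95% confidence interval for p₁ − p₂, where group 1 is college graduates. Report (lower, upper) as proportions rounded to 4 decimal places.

(0.1443, 0.2717)

SE₁ = √(p̂₁(1−p̂₁)/n₁) = √(0.6040·0.3960/294) = 0.02852; SE₂ = √(0.3960·0.6040/986) = 0.01557.
Independent samples: SE of the difference = √(SE₁² + SE₂²) = √(0.0008133904 + 0.0002424249) = 0.03249.
z* for 95% confidence is 1.960, so the margin of error is 1.960 × 0.03249 = 0.06368.
Point estimate p̂₁ − p̂₂ = 0.6040 − 0.3960 = 0.2080.
0.2080 ± 0.06368 → (0.1443, 0.2717).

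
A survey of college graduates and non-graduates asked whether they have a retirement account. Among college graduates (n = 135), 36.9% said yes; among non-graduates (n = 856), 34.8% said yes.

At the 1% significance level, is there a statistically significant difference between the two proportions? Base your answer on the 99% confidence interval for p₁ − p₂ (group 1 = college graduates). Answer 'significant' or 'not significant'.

Each SE is √(p̂(1−p̂)/n): √(0.3690·0.6310/135) = 0.04153 and √(0.3480·0.6520/856) = 0.01628.
SE(p̂₁ − p̂₂) = √(SE₁² + SE₂²) = √(0.0017247409 + 0.0002650384) = 0.04461, since the two samples are independent.
At 99% confidence z* = 2.576; margin = 2.576 × 0.04461 = 0.11492.
The difference is 0.3690 − 0.3480 = 0.0210, so the interval is 0.0210 ± 0.11492 = (-0.09392, 0.13592).
The interval (-0.09392, 0.13592) contains 0, so the difference is not significant.

not significant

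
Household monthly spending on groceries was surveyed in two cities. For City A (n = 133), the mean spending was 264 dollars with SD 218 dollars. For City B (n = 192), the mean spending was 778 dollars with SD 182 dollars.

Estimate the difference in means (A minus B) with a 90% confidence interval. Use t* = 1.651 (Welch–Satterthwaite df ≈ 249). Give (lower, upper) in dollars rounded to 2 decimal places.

SE₁ = s₁/√n₁ = 218/√133 = 18.9030; SE₂ = 182/√192 = 13.1347.
Independent samples, unequal variances: SE_diff = √(SE₁² + SE₂²) = √(357.323409 + 172.52034409) = 23.0183.
t* = 1.651, so margin of error = 1.651 × 23.0183 = 38.0032.
Difference in means = 264 − 778 = -514.0000.
-514.0000 ± 38.0032 → (-552.00, -476.00).

(-552.00, -476.00)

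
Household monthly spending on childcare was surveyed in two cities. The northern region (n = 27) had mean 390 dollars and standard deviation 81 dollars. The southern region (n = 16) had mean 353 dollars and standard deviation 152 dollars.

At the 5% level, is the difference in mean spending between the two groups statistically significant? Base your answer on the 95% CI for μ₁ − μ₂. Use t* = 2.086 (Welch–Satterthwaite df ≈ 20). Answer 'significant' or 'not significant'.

not significant

Per-group SEs: s₁/√n₁ = 81/√27 = 15.5885, s₂/√n₂ = 152/√16 = 38.0000.
Unpooled SE of the difference: √(243.00133225 + 1444.0) = 41.0731.
Margin of error = t* · SE = 2.086 × 41.0731 = 85.6785.
x̄₁ − x̄₂ = 390 − 353 = 37.0000.
CI: 37.0000 ± 85.6785 = (-48.6785, 122.6785).
The interval (-48.6785, 122.6785) contains 0, so the difference is not significant.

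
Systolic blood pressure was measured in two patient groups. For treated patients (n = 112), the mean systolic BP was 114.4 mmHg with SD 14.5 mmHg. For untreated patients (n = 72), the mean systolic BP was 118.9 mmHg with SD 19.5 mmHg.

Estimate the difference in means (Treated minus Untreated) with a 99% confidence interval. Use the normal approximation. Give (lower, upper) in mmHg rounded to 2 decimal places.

Per-group SEs: s₁/√n₁ = 14.5/√112 = 1.3701, s₂/√n₂ = 19.5/√72 = 2.2981.
Unpooled SE of the difference: √(1.87717401 + 5.28126361) = 2.6755.
Margin of error = z* · SE = 2.576 × 2.6755 = 6.8921.
x̄₁ − x̄₂ = 114.4 − 118.9 = -4.5000.
CI: -4.5000 ± 6.8921 = (-11.39, 2.39).

(-11.39, 2.39)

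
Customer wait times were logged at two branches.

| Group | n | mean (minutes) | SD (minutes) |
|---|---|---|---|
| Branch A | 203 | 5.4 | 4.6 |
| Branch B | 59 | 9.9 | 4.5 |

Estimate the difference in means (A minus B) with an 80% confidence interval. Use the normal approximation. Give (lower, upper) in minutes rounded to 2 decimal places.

(-5.36, -3.64)

Standard errors of each mean: 4.6/√203 = 0.3229 and 4.5/√59 = 0.5859.
SE(x̄₁ − x̄₂) = √(0.3229² + 0.5859²) = 0.6690 for independent samples with unequal variances.
With z* = 1.282, the margin is 1.282 × 0.6690 = 0.8577.
x̄₁ − x̄₂ = 5.4 − 9.9 = -4.5000; the interval is -4.5000 ± 0.8577 = (-5.36, -3.64).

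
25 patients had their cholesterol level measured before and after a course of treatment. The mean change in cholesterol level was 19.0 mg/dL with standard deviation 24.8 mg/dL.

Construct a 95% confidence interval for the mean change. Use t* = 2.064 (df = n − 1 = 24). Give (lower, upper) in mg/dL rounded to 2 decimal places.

(8.76, 29.24)

Paired design: SE = s_d/√n = 24.8/√25 = 4.9600.
t* = 2.064; margin of error = 2.064 × 4.9600 = 10.2374.
19.0 ± 10.2374 → (8.76, 29.24).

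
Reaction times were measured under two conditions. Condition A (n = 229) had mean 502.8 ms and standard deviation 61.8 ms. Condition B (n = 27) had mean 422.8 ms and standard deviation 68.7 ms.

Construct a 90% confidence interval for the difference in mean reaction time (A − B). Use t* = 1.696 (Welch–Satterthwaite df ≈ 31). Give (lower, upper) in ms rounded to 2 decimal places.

(56.53, 103.47)

Standard errors of each mean: 61.8/√229 = 4.0839 and 68.7/√27 = 13.2213.
SE(x̄₁ − x̄₂) = √(4.0839² + 13.2213²) = 13.8377 for independent samples with unequal variances.
With t* = 1.696, the margin is 1.696 × 13.8377 = 23.4687.
x̄₁ − x̄₂ = 502.8 − 422.8 = 80.0000; the interval is 80.0000 ± 23.4687 = (56.53, 103.47).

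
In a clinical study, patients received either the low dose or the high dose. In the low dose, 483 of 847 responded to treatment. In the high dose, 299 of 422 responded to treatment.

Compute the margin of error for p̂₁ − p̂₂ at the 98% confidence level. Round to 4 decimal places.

0.0649

Sample proportions: 483/847 = 0.5702, 299/422 = 0.7085.
Each SE is √(p̂(1−p̂)/n): √(0.5702·0.4298/847) = 0.01701 and √(0.7085·0.2915/422) = 0.02212.
SE(p̂₁ − p̂₂) = √(SE₁² + SE₂²) = √(0.0002893401 + 0.0004892944) = 0.02790, since the two samples are independent.
At 98% confidence z* = 2.326; margin = 2.326 × 0.02790 = 0.06490.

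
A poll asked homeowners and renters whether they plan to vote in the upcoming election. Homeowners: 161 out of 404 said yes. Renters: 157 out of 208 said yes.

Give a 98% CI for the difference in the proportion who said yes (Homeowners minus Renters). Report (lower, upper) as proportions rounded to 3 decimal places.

(-0.446, -0.267)

First, p̂₁ = 161/404 = 0.3985; p̂₂ = 157/208 = 0.7548.
The two standard errors are √(0.3985×0.6015/404) = 0.02436 and √(0.7548×0.2452/208) = 0.02983.
Because the samples are independent, SE_diff = √(0.02436² + 0.02983²) = 0.03851.
Using z* = 2.326 for 98%, ME = 2.326 × 0.03851 = 0.08957.
p̂₁ − p̂₂ = -0.3563; interval -0.3563 ± 0.08957 gives (-0.446, -0.267).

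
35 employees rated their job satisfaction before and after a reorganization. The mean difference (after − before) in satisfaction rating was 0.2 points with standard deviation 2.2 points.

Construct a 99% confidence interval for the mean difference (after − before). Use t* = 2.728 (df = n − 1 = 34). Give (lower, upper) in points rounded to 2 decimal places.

This is a matched-pairs design, so SE = s_d/√n = 2.2/√35 = 0.3719.
Margin = 2.728 × 0.3719 = 1.0145; the interval is 0.2 ± 1.0145 = (-0.81, 1.21).

(-0.81, 1.21)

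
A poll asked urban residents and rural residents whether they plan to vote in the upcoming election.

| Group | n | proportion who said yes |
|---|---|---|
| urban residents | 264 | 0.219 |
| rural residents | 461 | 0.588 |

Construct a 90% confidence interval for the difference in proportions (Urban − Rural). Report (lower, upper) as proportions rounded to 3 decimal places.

Each SE is √(p̂(1−p̂)/n): √(0.2190·0.7810/264) = 0.02545 and √(0.5880·0.4120/461) = 0.02292.
SE(p̂₁ − p̂₂) = √(SE₁² + SE₂²) = √(0.0006477025 + 0.0005253264) = 0.03425, since the two samples are independent.
At 90% confidence z* = 1.645; margin = 1.645 × 0.03425 = 0.05634.
The difference is 0.2190 − 0.5880 = -0.3690, so the interval is -0.3690 ± 0.05634 = (-0.425, -0.313).

(-0.425, -0.313)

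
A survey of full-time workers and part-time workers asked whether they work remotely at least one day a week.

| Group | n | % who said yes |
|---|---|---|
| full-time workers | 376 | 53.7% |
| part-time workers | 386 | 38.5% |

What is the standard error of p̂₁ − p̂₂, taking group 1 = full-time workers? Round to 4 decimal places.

Each SE is √(p̂(1−p̂)/n): √(0.5370·0.4630/376) = 0.02571 and √(0.3850·0.6150/386) = 0.02477.
SE(p̂₁ − p̂₂) = √(SE₁² + SE₂²) = √(0.0006610041 + 0.0006135529) = 0.03570, since the two samples are independent.

0.0357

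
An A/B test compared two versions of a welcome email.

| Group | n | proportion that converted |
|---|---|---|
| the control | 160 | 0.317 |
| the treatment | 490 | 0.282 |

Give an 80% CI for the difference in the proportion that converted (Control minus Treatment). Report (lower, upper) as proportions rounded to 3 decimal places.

(-0.019, 0.089)

The two standard errors are √(0.3170×0.6830/160) = 0.03679 and √(0.2820×0.7180/490) = 0.02033.
Because the samples are independent, SE_diff = √(0.03679² + 0.02033²) = 0.04203.
Using z* = 1.282 for 80%, ME = 1.282 × 0.04203 = 0.05388.
p̂₁ − p̂₂ = 0.0350; interval 0.0350 ± 0.05388 gives (-0.019, 0.089).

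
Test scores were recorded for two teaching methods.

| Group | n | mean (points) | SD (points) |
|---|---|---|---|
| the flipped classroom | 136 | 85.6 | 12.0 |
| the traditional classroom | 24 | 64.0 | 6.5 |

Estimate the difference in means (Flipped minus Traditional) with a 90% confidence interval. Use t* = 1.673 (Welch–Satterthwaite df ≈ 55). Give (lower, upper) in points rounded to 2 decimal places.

Per-group SEs: s₁/√n₁ = 12.0/√136 = 1.0290, s₂/√n₂ = 6.5/√24 = 1.3268.
Unpooled SE of the difference: √(1.058841 + 1.76039824) = 1.6791.
Margin of error = t* · SE = 1.673 × 1.6791 = 2.8091.
x̄₁ − x̄₂ = 85.6 − 64.0 = 21.6000.
CI: 21.6000 ± 2.8091 = (18.79, 24.41).

(18.79, 24.41)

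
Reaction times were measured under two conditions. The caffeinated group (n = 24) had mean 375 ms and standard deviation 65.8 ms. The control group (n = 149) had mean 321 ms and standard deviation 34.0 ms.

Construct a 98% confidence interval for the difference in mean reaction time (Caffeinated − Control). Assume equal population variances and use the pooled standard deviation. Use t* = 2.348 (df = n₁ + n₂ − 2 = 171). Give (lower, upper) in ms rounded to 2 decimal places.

Pooled variance s_p² = [23·65.8² + 148·34.0²] / (24+149−2) = 1582.8639, so s_p = 39.7852.
SE_diff = s_p·√(1/n₁ + 1/n₂) = 39.7852·√(1/24 + 1/149) = 8.7508.
t* = 2.348; margin = 2.348 × 8.7508 = 20.5469.
Difference = 375 − 321 = 54.0000.
54.0000 ± 20.5469 → (33.45, 74.55).

(33.45, 74.55)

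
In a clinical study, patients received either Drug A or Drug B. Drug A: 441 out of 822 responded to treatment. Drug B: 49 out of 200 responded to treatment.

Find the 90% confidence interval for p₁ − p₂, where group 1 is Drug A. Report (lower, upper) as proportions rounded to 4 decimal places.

First, p̂₁ = 441/822 = 0.5365; p̂₂ = 49/200 = 0.2450.
The two standard errors are √(0.5365×0.4635/822) = 0.01739 and √(0.2450×0.7550/200) = 0.03041.
Because the samples are independent, SE_diff = √(0.01739² + 0.03041²) = 0.03503.
Using z* = 1.645 for 90%, ME = 1.645 × 0.03503 = 0.05762.
p̂₁ − p̂₂ = 0.2915; interval 0.2915 ± 0.05762 gives (0.2339, 0.3491).

(0.2339, 0.3491)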